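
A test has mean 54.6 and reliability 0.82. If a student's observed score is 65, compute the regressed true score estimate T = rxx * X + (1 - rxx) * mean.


T_est = rxx * X + (1 - rxx) * mean
T_est = 0.82 * 65 + 0.18 * 54.6
T_est = 53.3 + 9.828
T_est = 63.128

63.128


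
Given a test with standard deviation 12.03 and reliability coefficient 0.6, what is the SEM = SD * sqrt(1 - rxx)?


SEM = SD * sqrt(1 - rxx)
SEM = 12.03 * sqrt(1 - 0.6)
SEM = 12.03 * sqrt(0.4) = 12.03 * 0.632456
SEM = 7.6084

7.6084


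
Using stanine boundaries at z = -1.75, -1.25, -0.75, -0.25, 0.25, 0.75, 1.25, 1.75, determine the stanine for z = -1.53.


Stanine boundaries: [-1.75, -1.25, -0.75, -0.25, 0.25, 0.75, 1.25, 1.75]
z = -1.53
Check each boundary:
  z >= -1.75 -> could be stanine 2
  z < -1.25
  z < -0.75
  z < -0.25
  z < 0.25
  z < 0.75
  z < 1.25
  z < 1.75
Highest qualifying boundary gives stanine = 2

2


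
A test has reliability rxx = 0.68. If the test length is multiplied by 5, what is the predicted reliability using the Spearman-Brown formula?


r_new = (n * rxx) / (1 + (n-1) * rxx)
r_new = (5 * 0.68) / (1 + 4 * 0.68)
r_new = 3.4 / 3.72
r_new = 0.914

0.914


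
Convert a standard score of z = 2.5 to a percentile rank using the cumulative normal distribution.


CDF(z) = 0.5 * (1 + erf(z/sqrt(2)))
erf(1.7678) = 0.9876
CDF = 0.9938
Percentile rank = 0.9938 * 100 = 99.38

99.38


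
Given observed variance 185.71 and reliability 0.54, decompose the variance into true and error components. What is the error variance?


var_true = rxx * var_obs = 0.54 * 185.71 = 100.2834
var_error = var_obs - var_true
var_error = 185.71 - 100.2834
var_error = 85.4266

85.4266


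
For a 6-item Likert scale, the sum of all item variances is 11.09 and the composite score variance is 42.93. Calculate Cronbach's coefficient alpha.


alpha = (k/(k-1)) * (1 - sum(si^2)/s_total^2)
= (6/5) * (1 - 11.09/42.93)
alpha = 0.89

0.89


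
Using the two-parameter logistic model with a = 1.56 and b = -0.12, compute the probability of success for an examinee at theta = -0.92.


a*(theta - b) = 1.56 * (-0.92 - -0.12) = -1.248
exp(--1.248) = 3.4834
P = 1 / (1 + 3.4834)
P = 0.223

0.223


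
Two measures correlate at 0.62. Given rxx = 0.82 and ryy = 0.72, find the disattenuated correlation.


r_corrected = rxy / sqrt(rxx * ryy)
= 0.62 / sqrt(0.82 * 0.72)
= 0.62 / sqrt(0.5904)
= 0.62 / 0.768375
r_corrected = 0.8069

0.8069


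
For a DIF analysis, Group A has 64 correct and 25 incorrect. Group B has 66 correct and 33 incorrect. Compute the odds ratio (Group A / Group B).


Odds_A = 64/25 = 2.56
Odds_B = 66/33 = 2.0
OR = Odds_A / Odds_B = 2.56 / 2.0
Exactly, OR = (64 * 33) / (25 * 66) = 2112 / 1650
OR = 1.28

1.28


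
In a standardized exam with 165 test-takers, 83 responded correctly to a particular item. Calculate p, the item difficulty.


Item difficulty p = number correct / total examinees
p = 83 / 165
p = 0.503

0.503


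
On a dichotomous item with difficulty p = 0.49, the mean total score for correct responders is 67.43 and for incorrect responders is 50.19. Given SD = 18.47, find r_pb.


q = 1 - p = 0.51
rpb = ((M1 - M0) / SD) * sqrt(p * q)
rpb = ((67.43 - 50.19) / 18.47) * sqrt(0.49 * 0.51)
rpb = 0.4666

0.4666


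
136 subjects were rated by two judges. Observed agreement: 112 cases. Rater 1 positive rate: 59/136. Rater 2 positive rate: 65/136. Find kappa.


P_o = 112/136 = 0.823529
P_e = (59*65 + 77*71) / 18496 = 0.50292
kappa = (P_o - P_e) / (1 - P_e)
kappa = (0.823529 - 0.50292) / (1 - 0.50292)
kappa = 0.645

0.645


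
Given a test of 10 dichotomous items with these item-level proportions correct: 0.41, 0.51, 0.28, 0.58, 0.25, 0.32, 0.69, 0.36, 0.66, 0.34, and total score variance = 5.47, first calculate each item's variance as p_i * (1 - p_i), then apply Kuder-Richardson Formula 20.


For each item, compute p_i * q_i:
  Item 1: 0.41 * 0.59 = 0.2419
  Item 2: 0.51 * 0.49 = 0.2499
  Item 3: 0.28 * 0.72 = 0.2016
  Item 4: 0.58 * 0.42 = 0.2436
  Item 5: 0.25 * 0.75 = 0.1875
  Item 6: 0.32 * 0.68 = 0.2176
  Item 7: 0.69 * 0.31 = 0.2139
  Item 8: 0.36 * 0.64 = 0.2304
  Item 9: 0.66 * 0.34 = 0.2244
  Item 10: 0.34 * 0.66 = 0.2244
Sum(p_i * q_i) = 0.2419 + 0.2499 + 0.2016 + 0.2436 + 0.1875 + 0.2176 + 0.2139 + 0.2304 + 0.2244 + 0.2244 = 2.2352
KR-20 = (k/(k-1)) * (1 - Sum(p_i*q_i) / Var_total)
= (10/9) * (1 - 2.2352/5.47)
= 1.1111 * 0.5914
KR-20 = 0.6571

0.6571


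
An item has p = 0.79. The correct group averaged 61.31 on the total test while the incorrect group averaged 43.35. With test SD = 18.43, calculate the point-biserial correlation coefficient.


q = 1 - p = 0.21
rpb = ((M1 - M0) / SD) * sqrt(p * q)
rpb = ((61.31 - 43.35) / 18.43) * sqrt(0.79 * 0.21)
rpb = 0.3969

0.3969


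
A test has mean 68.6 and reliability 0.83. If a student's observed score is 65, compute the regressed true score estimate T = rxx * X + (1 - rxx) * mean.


T_est = rxx * X + (1 - rxx) * mean
T_est = 0.83 * 65 + 0.17 * 68.6
T_est = 53.95 + 11.662
T_est = 65.612

65.612


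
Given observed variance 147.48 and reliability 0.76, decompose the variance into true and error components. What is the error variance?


var_true = rxx * var_obs = 0.76 * 147.48 = 112.0848
var_error = var_obs - var_true
var_error = 147.48 - 112.0848
var_error = 35.3952

35.3952


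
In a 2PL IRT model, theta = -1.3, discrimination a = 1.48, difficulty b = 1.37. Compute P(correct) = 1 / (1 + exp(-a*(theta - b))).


a*(theta - b) = 1.48 * (-1.3 - 1.37) = -3.9516
exp(--3.9516) = 52.0185
P = 1 / (1 + 52.0185)
P = 0.0189

0.0189


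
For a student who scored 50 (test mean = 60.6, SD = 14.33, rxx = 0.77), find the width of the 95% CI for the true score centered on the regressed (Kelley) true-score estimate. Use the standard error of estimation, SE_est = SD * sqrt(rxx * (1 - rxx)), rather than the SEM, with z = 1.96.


True score estimate = 0.77*50 + 0.23*60.6 = 52.438
SE_est = SD * sqrt(rxx * (1 - rxx)) = 14.33 * sqrt(0.77 * 0.23) = 14.33 * sqrt(0.1771) = 6.03053
CI = T_est +/- z * SE_est, so width = 2 * z * SE_est = 2 * 1.96 * 6.03053
Width = 23.6397

23.6397


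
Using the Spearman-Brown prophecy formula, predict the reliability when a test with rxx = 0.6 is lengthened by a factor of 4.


r_new = (n * rxx) / (1 + (n-1) * rxx)
r_new = (4 * 0.6) / (1 + 3 * 0.6)
r_new = 2.4 / 2.8
r_new = 0.8571

0.8571


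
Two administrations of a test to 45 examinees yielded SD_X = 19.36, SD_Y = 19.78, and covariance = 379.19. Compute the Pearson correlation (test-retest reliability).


r = cov(X,Y) / (SD_X * SD_Y)
r = 379.19 / (19.36 * 19.78)
r = 379.19 / 382.9408
r = 0.9902

0.9902


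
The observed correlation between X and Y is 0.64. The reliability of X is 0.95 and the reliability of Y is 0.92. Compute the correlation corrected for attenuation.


r_corrected = rxy / sqrt(rxx * ryy)
= 0.64 / sqrt(0.95 * 0.92)
= 0.64 / sqrt(0.874)
= 0.64 / 0.93488
r_corrected = 0.6846

0.6846


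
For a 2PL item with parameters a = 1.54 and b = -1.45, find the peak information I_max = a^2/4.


For 2PL, max info at theta = b = -1.45
I_max = a^2 / 4 = 1.54^2 / 4
= 2.3716 / 4
I_max = 0.5929

0.5929


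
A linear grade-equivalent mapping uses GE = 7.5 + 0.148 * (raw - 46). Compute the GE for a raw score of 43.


raw - median = 43 - 46 = -3
slope * diff = 0.148 * -3 = -0.444
GE = 7.5 + -0.444
GE = 7.056

7.056


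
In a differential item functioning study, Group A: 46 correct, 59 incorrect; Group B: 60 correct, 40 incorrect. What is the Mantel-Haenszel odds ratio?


Odds_A = 46/59 = 0.7797
Odds_B = 60/40 = 1.5
OR = Odds_A / Odds_B = 0.7797 / 1.5
Exactly, OR = (46 * 40) / (59 * 60) = 1840 / 3540
OR = 0.5198

0.5198


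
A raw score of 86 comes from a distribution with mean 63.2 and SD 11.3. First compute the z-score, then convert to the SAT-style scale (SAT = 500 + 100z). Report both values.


z = (X - mean) / SD = (86 - 63.2) / 11.3
z = 22.8 / 11.3
z = 2.0177
SAT-scale = SAT = 500 + 100z
Carry z at full precision (z = 22.8 / 11.3) into the conversion:
SAT-scale = 500 + 100 * (22.8 / 11.3) = 500 + 2280 / 11.3
SAT-scale = 500 + 201.7699
SAT-scale = 701.7699

701.7699


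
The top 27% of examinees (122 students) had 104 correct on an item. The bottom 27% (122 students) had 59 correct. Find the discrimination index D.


p_upper = 104/122 = 0.8525
p_lower = 59/122 = 0.4836
D = 0.8525 - 0.4836 = 0.3689

0.3689


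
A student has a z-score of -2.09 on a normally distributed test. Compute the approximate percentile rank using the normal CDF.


CDF(z) = 0.5 * (1 + erf(z/sqrt(2)))
erf(-1.4779) = -0.9634
CDF = 0.0183
Percentile rank = 0.0183 * 100 = 1.83

1.83


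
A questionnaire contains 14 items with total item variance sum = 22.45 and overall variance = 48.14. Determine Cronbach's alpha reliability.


alpha = (k/(k-1)) * (1 - sum(si^2)/s_total^2)
= (14/13) * (1 - 22.45/48.14)
alpha = 0.5747

0.5747


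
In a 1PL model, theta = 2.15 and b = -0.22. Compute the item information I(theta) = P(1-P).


P = 1/(1+exp(-(2.15--0.22))) = 0.9145
I = P*(1-P) = 0.9145 * 0.0855
I = 0.0782

0.0782


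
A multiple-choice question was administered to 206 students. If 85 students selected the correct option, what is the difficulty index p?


Item difficulty p = number correct / total examinees
p = 85 / 206
p = 0.4126

0.4126


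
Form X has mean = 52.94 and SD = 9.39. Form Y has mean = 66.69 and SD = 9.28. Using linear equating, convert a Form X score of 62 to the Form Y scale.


slope = SD_Y / SD_X = 9.28 / 9.39 ~ 0.9883
intercept = mean_Y - slope * mean_X = 66.69 - (9.28 / 9.39) * 52.94 ~ 14.3702
Y = slope * X + intercept. To avoid rounding drift from the rounded slope/intercept, evaluate the equivalent form Y = mean_Y + SD_Y * (X - mean_X) / SD_X at full precision:
Y = 66.69 + 9.28 * (62 - 52.94) / 9.39
Y = 66.69 + 9.28 * 9.06 / 9.39
Y = 66.69 + 84.0768 / 9.39
Y = 66.69 + 8.9539
Y = 75.6439

75.6439


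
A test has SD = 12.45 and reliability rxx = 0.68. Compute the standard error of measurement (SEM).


SEM = SD * sqrt(1 - rxx)
SEM = 12.45 * sqrt(1 - 0.68)
SEM = 12.45 * sqrt(0.32) = 12.45 * 0.565685
SEM = 7.0428

7.0428


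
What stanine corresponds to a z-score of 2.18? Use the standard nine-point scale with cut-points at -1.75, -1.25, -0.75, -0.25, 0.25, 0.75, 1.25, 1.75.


Stanine boundaries: [-1.75, -1.25, -0.75, -0.25, 0.25, 0.75, 1.25, 1.75]
z = 2.18
Check each boundary:
  z >= -1.75 -> could be stanine 2
  z >= -1.25 -> could be stanine 3
  z >= -0.75 -> could be stanine 4
  z >= -0.25 -> could be stanine 5
  z >= 0.25 -> could be stanine 6
  z >= 0.75 -> could be stanine 7
  z >= 1.25 -> could be stanine 8
  z >= 1.75 -> could be stanine 9
Highest qualifying boundary gives stanine = 9

9


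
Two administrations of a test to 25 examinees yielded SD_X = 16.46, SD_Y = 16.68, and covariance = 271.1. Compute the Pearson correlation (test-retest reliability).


r = cov(X,Y) / (SD_X * SD_Y)
r = 271.1 / (16.46 * 16.68)
r = 271.1 / 274.5528
r = 0.9874

0.9874


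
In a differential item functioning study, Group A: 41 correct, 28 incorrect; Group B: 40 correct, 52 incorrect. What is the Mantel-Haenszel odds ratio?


Odds_A = 41/28 = 1.4643
Odds_B = 40/52 = 0.7692
OR = Odds_A / Odds_B = 1.4643 / 0.7692
Exactly, OR = (41 * 52) / (28 * 40) = 2132 / 1120
OR = 1.9036

1.9036


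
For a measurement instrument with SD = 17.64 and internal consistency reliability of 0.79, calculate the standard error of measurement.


SEM = SD * sqrt(1 - rxx)
SEM = 17.64 * sqrt(1 - 0.79)
SEM = 17.64 * sqrt(0.21) = 17.64 * 0.458258
SEM = 8.0837

8.0837


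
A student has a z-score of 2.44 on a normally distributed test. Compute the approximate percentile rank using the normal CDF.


CDF(z) = 0.5 * (1 + erf(z/sqrt(2)))
erf(1.7253) = 0.9853
CDF = 0.9927
Percentile rank = 0.9927 * 100 = 99.27

99.27


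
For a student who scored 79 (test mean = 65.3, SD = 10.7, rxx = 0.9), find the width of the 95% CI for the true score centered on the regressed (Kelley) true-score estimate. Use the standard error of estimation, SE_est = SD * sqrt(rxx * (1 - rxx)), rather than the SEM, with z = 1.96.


True score estimate = 0.9*79 + 0.1*65.3 = 77.63
SE_est = SD * sqrt(rxx * (1 - rxx)) = 10.7 * sqrt(0.9 * 0.1) = 10.7 * sqrt(0.09) = 3.21
CI = T_est +/- z * SE_est, so width = 2 * z * SE_est = 2 * 1.96 * 3.21
Width = 12.5832

12.5832


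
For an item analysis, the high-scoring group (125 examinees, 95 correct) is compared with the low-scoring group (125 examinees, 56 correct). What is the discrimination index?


p_upper = 95/125 = 0.76
p_lower = 56/125 = 0.448
D = 0.76 - 0.448 = 0.312

0.312


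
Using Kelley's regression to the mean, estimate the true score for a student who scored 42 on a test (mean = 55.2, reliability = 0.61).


T_est = rxx * X + (1 - rxx) * mean
T_est = 0.61 * 42 + 0.39 * 55.2
T_est = 25.62 + 21.528
T_est = 47.148

47.148


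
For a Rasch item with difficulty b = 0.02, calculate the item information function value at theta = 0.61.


P = 1/(1+exp(-(0.61-0.02))) = 0.6434
I = P*(1-P) = 0.6434 * 0.3566
I = 0.2294

0.2294


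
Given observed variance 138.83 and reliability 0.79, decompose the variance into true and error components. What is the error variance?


var_true = rxx * var_obs = 0.79 * 138.83 = 109.6757
var_error = var_obs - var_true
var_error = 138.83 - 109.6757
var_error = 29.1543

29.1543


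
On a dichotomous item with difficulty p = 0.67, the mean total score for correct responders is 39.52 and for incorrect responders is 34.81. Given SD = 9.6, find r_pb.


q = 1 - p = 0.33
rpb = ((M1 - M0) / SD) * sqrt(p * q)
rpb = ((39.52 - 34.81) / 9.6) * sqrt(0.67 * 0.33)
rpb = 0.2307

0.2307


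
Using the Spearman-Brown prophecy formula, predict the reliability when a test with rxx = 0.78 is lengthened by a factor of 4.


r_new = (n * rxx) / (1 + (n-1) * rxx)
r_new = (4 * 0.78) / (1 + 3 * 0.78)
r_new = 3.12 / 3.34
r_new = 0.9341

0.9341


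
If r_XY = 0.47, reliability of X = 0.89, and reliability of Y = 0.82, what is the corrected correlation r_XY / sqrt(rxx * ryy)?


r_corrected = rxy / sqrt(rxx * ryy)
= 0.47 / sqrt(0.89 * 0.82)
= 0.47 / sqrt(0.7298)
= 0.47 / 0.854283
r_corrected = 0.5502

0.5502


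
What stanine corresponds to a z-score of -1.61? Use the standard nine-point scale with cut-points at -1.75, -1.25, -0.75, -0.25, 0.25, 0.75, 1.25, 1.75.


Stanine boundaries: [-1.75, -1.25, -0.75, -0.25, 0.25, 0.75, 1.25, 1.75]
z = -1.61
Check each boundary:
  z >= -1.75 -> could be stanine 2
  z < -1.25
  z < -0.75
  z < -0.25
  z < 0.25
  z < 0.75
  z < 1.25
  z < 1.75
Highest qualifying boundary gives stanine = 2

2


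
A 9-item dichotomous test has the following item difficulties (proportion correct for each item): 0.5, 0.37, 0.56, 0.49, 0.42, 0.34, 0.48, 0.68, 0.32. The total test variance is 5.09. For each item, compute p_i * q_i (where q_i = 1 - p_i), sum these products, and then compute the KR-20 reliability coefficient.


For each item, compute p_i * q_i:
  Item 1: 0.5 * 0.5 = 0.25
  Item 2: 0.37 * 0.63 = 0.2331
  Item 3: 0.56 * 0.44 = 0.2464
  Item 4: 0.49 * 0.51 = 0.2499
  Item 5: 0.42 * 0.58 = 0.2436
  Item 6: 0.34 * 0.66 = 0.2244
  Item 7: 0.48 * 0.52 = 0.2496
  Item 8: 0.68 * 0.32 = 0.2176
  Item 9: 0.32 * 0.68 = 0.2176
Sum(p_i * q_i) = 0.25 + 0.2331 + 0.2464 + 0.2499 + 0.2436 + 0.2244 + 0.2496 + 0.2176 + 0.2176 = 2.1322
KR-20 = (k/(k-1)) * (1 - Sum(p_i*q_i) / Var_total)
= (9/8) * (1 - 2.1322/5.09)
= 1.125 * 0.5811
KR-20 = 0.6537

0.6537


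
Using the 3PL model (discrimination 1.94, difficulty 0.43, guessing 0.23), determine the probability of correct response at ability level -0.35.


logit = 1.94*(-0.35 - 0.43) = -1.5132
P* = 1/(1 + exp(--1.5132)) = 0.1805
P = 0.23 + (1 - 0.23) * 0.1805
P = 0.369

0.369


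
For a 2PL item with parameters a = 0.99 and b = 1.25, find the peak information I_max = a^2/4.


For 2PL, max info at theta = b = 1.25
I_max = a^2 / 4 = 0.99^2 / 4
= 0.9801 / 4
I_max = 0.245

0.245


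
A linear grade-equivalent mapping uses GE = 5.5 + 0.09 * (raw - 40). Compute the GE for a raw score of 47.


raw - median = 47 - 40 = 7
slope * diff = 0.09 * 7 = 0.63
GE = 5.5 + 0.63
GE = 6.13

6.13


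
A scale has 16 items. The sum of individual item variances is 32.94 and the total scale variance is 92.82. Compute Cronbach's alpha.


alpha = (k/(k-1)) * (1 - sum(si^2)/s_total^2)
= (16/15) * (1 - 32.94/92.82)
alpha = 0.6881

0.6881


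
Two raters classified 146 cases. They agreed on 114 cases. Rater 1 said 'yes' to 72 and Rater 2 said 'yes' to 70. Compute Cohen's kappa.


P_o = 114/146 = 0.780822
P_e = (72*70 + 74*76) / 21316 = 0.500281
kappa = (P_o - P_e) / (1 - P_e)
kappa = (0.780822 - 0.500281) / (1 - 0.500281)
kappa = 0.5614

0.5614


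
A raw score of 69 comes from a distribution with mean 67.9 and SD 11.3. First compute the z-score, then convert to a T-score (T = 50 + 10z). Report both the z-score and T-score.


z = (X - mean) / SD = (69 - 67.9) / 11.3
z = 1.1 / 11.3
z = 0.0973
T-score = T = 50 + 10z
Carry z at full precision (z = 1.1 / 11.3) into the conversion:
T-score = 50 + 10 * (1.1 / 11.3) = 50 + 11 / 11.3
T-score = 50 + 0.9735
T-score = 50.9735

50.9735


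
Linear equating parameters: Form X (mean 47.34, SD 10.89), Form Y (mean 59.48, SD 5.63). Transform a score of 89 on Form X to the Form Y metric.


slope = SD_Y / SD_X = 5.63 / 10.89 ~ 0.517
intercept = mean_Y - slope * mean_X = 59.48 - (5.63 / 10.89) * 47.34 ~ 35.0058
Y = slope * X + intercept. To avoid rounding drift from the rounded slope/intercept, evaluate the equivalent form Y = mean_Y + SD_Y * (X - mean_X) / SD_X at full precision:
Y = 59.48 + 5.63 * (89 - 47.34) / 10.89
Y = 59.48 + 5.63 * 41.66 / 10.89
Y = 59.48 + 234.5458 / 10.89
Y = 59.48 + 21.5377
Y = 81.0177

81.0177


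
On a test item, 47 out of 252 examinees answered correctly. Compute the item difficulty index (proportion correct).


Item difficulty p = number correct / total examinees
p = 47 / 252
p = 0.1865

0.1865


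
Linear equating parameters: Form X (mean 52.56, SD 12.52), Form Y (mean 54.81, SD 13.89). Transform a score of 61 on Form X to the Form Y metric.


slope = SD_Y / SD_X = 13.89 / 12.52 ~ 1.1094
intercept = mean_Y - slope * mean_X = 54.81 - (13.89 / 12.52) * 52.56 ~ -3.5014
Y = slope * X + intercept. To avoid rounding drift from the rounded slope/intercept, evaluate the equivalent form Y = mean_Y + SD_Y * (X - mean_X) / SD_X at full precision:
Y = 54.81 + 13.89 * (61 - 52.56) / 12.52
Y = 54.81 + 13.89 * 8.44 / 12.52
Y = 54.81 + 117.2316 / 12.52
Y = 54.81 + 9.3635
Y = 64.1735

64.1735


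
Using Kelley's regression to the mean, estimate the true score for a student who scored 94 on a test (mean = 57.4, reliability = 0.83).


T_est = rxx * X + (1 - rxx) * mean
T_est = 0.83 * 94 + 0.17 * 57.4
T_est = 78.02 + 9.758
T_est = 87.778

87.778


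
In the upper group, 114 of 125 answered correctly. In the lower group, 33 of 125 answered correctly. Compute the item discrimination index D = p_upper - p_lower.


p_upper = 114/125 = 0.912
p_lower = 33/125 = 0.264
D = 0.912 - 0.264 = 0.648

0.648


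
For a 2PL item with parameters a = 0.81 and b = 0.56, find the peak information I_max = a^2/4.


For 2PL, max info at theta = b = 0.56
I_max = a^2 / 4 = 0.81^2 / 4
= 0.6561 / 4
I_max = 0.164

0.164


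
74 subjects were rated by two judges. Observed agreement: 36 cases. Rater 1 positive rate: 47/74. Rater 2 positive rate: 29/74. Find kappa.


P_o = 36/74 = 0.486486
P_e = (47*29 + 27*45) / 5476 = 0.470782
kappa = (P_o - P_e) / (1 - P_e)
kappa = (0.486486 - 0.470782) / (1 - 0.470782)
kappa = 0.0297

0.0297


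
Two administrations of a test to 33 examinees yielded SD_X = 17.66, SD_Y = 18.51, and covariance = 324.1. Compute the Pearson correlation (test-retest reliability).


r = cov(X,Y) / (SD_X * SD_Y)
r = 324.1 / (17.66 * 18.51)
r = 324.1 / 326.8866
r = 0.9915

0.9915


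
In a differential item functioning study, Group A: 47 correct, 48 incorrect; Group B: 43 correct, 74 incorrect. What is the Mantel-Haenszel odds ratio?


Odds_A = 47/48 = 0.9792
Odds_B = 43/74 = 0.5811
OR = Odds_A / Odds_B = 0.9792 / 0.5811
Exactly, OR = (47 * 74) / (48 * 43) = 3478 / 2064
OR = 1.6851

1.6851


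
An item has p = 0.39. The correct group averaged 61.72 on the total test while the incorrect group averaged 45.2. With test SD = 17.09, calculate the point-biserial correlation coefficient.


q = 1 - p = 0.61
rpb = ((M1 - M0) / SD) * sqrt(p * q)
rpb = ((61.72 - 45.2) / 17.09) * sqrt(0.39 * 0.61)
rpb = 0.4715

0.4715


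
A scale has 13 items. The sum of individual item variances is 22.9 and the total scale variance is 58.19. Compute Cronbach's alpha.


alpha = (k/(k-1)) * (1 - sum(si^2)/s_total^2)
= (13/12) * (1 - 22.9/58.19)
alpha = 0.657

0.657


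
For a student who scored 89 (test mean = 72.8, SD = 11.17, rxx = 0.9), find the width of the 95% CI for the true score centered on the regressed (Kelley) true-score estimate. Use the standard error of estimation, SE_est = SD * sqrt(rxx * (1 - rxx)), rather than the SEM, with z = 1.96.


True score estimate = 0.9*89 + 0.1*72.8 = 87.38
SE_est = SD * sqrt(rxx * (1 - rxx)) = 11.17 * sqrt(0.9 * 0.1) = 11.17 * sqrt(0.09) = 3.351
CI = T_est +/- z * SE_est, so width = 2 * z * SE_est = 2 * 1.96 * 3.351
Width = 13.1359

13.1359


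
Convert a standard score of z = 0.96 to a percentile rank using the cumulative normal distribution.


CDF(z) = 0.5 * (1 + erf(z/sqrt(2)))
erf(0.6788) = 0.6629
CDF = 0.8315
Percentile rank = 0.8315 * 100 = 83.15

83.15


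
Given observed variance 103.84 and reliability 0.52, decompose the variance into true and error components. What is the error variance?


var_true = rxx * var_obs = 0.52 * 103.84 = 53.9968
var_error = var_obs - var_true
var_error = 103.84 - 53.9968
var_error = 49.8432

49.8432


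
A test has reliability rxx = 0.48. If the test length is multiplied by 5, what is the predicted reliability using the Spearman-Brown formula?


r_new = (n * rxx) / (1 + (n-1) * rxx)
r_new = (5 * 0.48) / (1 + 4 * 0.48)
r_new = 2.4 / 2.92
r_new = 0.8219

0.8219


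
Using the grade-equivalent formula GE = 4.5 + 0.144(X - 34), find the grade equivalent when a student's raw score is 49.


raw - median = 49 - 34 = 15
slope * diff = 0.144 * 15 = 2.16
GE = 4.5 + 2.16
GE = 6.66

6.66


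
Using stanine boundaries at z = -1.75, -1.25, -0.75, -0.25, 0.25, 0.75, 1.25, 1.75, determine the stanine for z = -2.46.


Stanine boundaries: [-1.75, -1.25, -0.75, -0.25, 0.25, 0.75, 1.25, 1.75]
z = -2.46
Check each boundary:
  z < -1.75
  z < -1.25
  z < -0.75
  z < -0.25
  z < 0.25
  z < 0.75
  z < 1.25
  z < 1.75
Highest qualifying boundary gives stanine = 1

1


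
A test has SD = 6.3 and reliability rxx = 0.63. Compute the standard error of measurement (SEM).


SEM = SD * sqrt(1 - rxx)
SEM = 6.3 * sqrt(1 - 0.63)
SEM = 6.3 * sqrt(0.37) = 6.3 * 0.608276
SEM = 3.8321

3.8321


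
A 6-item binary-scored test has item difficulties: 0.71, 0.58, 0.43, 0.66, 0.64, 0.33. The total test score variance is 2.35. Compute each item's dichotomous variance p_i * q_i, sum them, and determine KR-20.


For each item, compute p_i * q_i:
  Item 1: 0.71 * 0.29 = 0.2059
  Item 2: 0.58 * 0.42 = 0.2436
  Item 3: 0.43 * 0.57 = 0.2451
  Item 4: 0.66 * 0.34 = 0.2244
  Item 5: 0.64 * 0.36 = 0.2304
  Item 6: 0.33 * 0.67 = 0.2211
Sum(p_i * q_i) = 0.2059 + 0.2436 + 0.2451 + 0.2244 + 0.2304 + 0.2211 = 1.3705
KR-20 = (k/(k-1)) * (1 - Sum(p_i*q_i) / Var_total)
= (6/5) * (1 - 1.3705/2.35)
= 1.2 * 0.4168
KR-20 = 0.5002

0.5002


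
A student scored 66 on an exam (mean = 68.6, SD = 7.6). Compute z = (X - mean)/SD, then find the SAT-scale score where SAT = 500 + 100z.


z = (X - mean) / SD = (66 - 68.6) / 7.6
z = -2.6 / 7.6
z = -0.3421
SAT-scale = SAT = 500 + 100z
Carry z at full precision (z = -2.6 / 7.6) into the conversion:
SAT-scale = 500 + 100 * (-2.6 / 7.6) = 500 + -260 / 7.6
SAT-scale = 500 + -34.2105
SAT-scale = 465.7895

465.7895


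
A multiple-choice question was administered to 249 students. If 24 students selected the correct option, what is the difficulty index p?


Item difficulty p = number correct / total examinees
p = 24 / 249
p = 0.0964

0.0964


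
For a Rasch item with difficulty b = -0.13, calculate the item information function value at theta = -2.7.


P = 1/(1+exp(-(-2.7--0.13))) = 0.0711
I = P*(1-P) = 0.0711 * 0.9289
I = 0.066

0.066


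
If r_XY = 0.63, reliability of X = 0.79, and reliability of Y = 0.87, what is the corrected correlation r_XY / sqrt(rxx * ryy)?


r_corrected = rxy / sqrt(rxx * ryy)
= 0.63 / sqrt(0.79 * 0.87)
= 0.63 / sqrt(0.6873)
= 0.63 / 0.829036
r_corrected = 0.7599

0.7599


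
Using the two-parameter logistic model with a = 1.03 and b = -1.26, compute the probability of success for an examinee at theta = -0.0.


a*(theta - b) = 1.03 * (-0.0 - -1.26) = 1.2978
exp(-1.2978) = 0.2731
P = 1 / (1 + 0.2731)
P = 0.7855

0.7855


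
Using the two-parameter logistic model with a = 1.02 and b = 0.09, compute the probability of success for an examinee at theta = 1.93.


a*(theta - b) = 1.02 * (1.93 - 0.09) = 1.8768
exp(-1.8768) = 0.1531
P = 1 / (1 + 0.1531)
P = 0.8672

0.8672


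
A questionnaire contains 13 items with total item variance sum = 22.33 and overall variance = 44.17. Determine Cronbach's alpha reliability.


alpha = (k/(k-1)) * (1 - sum(si^2)/s_total^2)
= (13/12) * (1 - 22.33/44.17)
alpha = 0.5357

0.5357


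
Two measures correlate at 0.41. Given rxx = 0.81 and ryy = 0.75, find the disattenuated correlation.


r_corrected = rxy / sqrt(rxx * ryy)
= 0.41 / sqrt(0.81 * 0.75)
= 0.41 / sqrt(0.6075)
= 0.41 / 0.779423
r_corrected = 0.526

0.526


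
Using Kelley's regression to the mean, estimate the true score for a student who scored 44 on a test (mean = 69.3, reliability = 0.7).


T_est = rxx * X + (1 - rxx) * mean
T_est = 0.7 * 44 + 0.3 * 69.3
T_est = 30.8 + 20.79
T_est = 51.59

51.59


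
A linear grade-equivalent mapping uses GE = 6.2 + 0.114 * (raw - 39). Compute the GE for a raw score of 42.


raw - median = 42 - 39 = 3
slope * diff = 0.114 * 3 = 0.342
GE = 6.2 + 0.342
GE = 6.542

6.542


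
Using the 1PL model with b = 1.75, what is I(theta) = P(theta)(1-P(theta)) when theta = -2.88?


P = 1/(1+exp(-(-2.88-1.75))) = 0.0097
I = P*(1-P) = 0.0097 * 0.9903
I = 0.0096

0.0096


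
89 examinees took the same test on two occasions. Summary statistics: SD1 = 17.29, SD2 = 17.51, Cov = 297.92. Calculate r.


r = cov(X,Y) / (SD_X * SD_Y)
r = 297.92 / (17.29 * 17.51)
r = 297.92 / 302.7479
r = 0.9841

0.9841


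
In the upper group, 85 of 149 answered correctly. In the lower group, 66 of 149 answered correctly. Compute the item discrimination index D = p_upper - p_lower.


p_upper = 85/149 = 0.5705
p_lower = 66/149 = 0.443
D = 0.5705 - 0.443 = 0.1275

0.1275


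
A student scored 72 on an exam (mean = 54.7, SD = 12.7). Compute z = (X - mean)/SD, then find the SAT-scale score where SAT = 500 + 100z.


z = (X - mean) / SD = (72 - 54.7) / 12.7
z = 17.3 / 12.7
z = 1.3622
SAT-scale = SAT = 500 + 100z
Carry z at full precision (z = 17.3 / 12.7) into the conversion:
SAT-scale = 500 + 100 * (17.3 / 12.7) = 500 + 1730 / 12.7
SAT-scale = 500 + 136.2205
SAT-scale = 636.2205

636.2205


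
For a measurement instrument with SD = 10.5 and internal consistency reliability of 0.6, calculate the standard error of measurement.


SEM = SD * sqrt(1 - rxx)
SEM = 10.5 * sqrt(1 - 0.6)
SEM = 10.5 * sqrt(0.4) = 10.5 * 0.632456
SEM = 6.6408

6.6408


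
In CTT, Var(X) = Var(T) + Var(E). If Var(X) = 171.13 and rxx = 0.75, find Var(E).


var_true = rxx * var_obs = 0.75 * 171.13 = 128.3475
var_error = var_obs - var_true
var_error = 171.13 - 128.3475
var_error = 42.7825

42.7825


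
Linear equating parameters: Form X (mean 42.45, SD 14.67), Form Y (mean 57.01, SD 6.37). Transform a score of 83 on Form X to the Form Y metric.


slope = SD_Y / SD_X = 6.37 / 14.67 ~ 0.4342
intercept = mean_Y - slope * mean_X = 57.01 - (6.37 / 14.67) * 42.45 ~ 38.5774
Y = slope * X + intercept. To avoid rounding drift from the rounded slope/intercept, evaluate the equivalent form Y = mean_Y + SD_Y * (X - mean_X) / SD_X at full precision:
Y = 57.01 + 6.37 * (83 - 42.45) / 14.67
Y = 57.01 + 6.37 * 40.55 / 14.67
Y = 57.01 + 258.3035 / 14.67
Y = 57.01 + 17.6076
Y = 74.6176

74.6176


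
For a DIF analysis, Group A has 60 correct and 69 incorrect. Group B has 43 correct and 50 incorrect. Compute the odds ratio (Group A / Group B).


Odds_A = 60/69 = 0.8696
Odds_B = 43/50 = 0.86
OR = Odds_A / Odds_B = 0.8696 / 0.86
Exactly, OR = (60 * 50) / (69 * 43) = 3000 / 2967
OR = 1.0111

1.0111


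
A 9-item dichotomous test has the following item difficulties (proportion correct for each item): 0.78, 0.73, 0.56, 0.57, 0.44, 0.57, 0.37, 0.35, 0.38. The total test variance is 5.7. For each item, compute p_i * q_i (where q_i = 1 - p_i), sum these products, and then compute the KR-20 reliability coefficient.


For each item, compute p_i * q_i:
  Item 1: 0.78 * 0.22 = 0.1716
  Item 2: 0.73 * 0.27 = 0.1971
  Item 3: 0.56 * 0.44 = 0.2464
  Item 4: 0.57 * 0.43 = 0.2451
  Item 5: 0.44 * 0.56 = 0.2464
  Item 6: 0.57 * 0.43 = 0.2451
  Item 7: 0.37 * 0.63 = 0.2331
  Item 8: 0.35 * 0.65 = 0.2275
  Item 9: 0.38 * 0.62 = 0.2356
Sum(p_i * q_i) = 0.1716 + 0.1971 + 0.2464 + 0.2451 + 0.2464 + 0.2451 + 0.2331 + 0.2275 + 0.2356 = 2.0479
KR-20 = (k/(k-1)) * (1 - Sum(p_i*q_i) / Var_total)
= (9/8) * (1 - 2.0479/5.7)
= 1.125 * 0.6407
KR-20 = 0.7208

0.7208


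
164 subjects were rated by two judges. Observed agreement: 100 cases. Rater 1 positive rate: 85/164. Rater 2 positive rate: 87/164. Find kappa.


P_o = 100/164 = 0.609756
P_e = (85*87 + 79*77) / 26896 = 0.501115
kappa = (P_o - P_e) / (1 - P_e)
kappa = (0.609756 - 0.501115) / (1 - 0.501115)
kappa = 0.2178

0.2178


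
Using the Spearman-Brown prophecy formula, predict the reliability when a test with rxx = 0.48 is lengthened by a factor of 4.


r_new = (n * rxx) / (1 + (n-1) * rxx)
r_new = (4 * 0.48) / (1 + 3 * 0.48)
r_new = 1.92 / 2.44
r_new = 0.7869

0.7869


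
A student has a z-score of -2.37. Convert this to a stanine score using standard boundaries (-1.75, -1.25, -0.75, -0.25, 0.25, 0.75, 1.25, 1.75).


Stanine boundaries: [-1.75, -1.25, -0.75, -0.25, 0.25, 0.75, 1.25, 1.75]
z = -2.37
Check each boundary:
  z < -1.75
  z < -1.25
  z < -0.75
  z < -0.25
  z < 0.25
  z < 0.75
  z < 1.25
  z < 1.75
Highest qualifying boundary gives stanine = 1

1


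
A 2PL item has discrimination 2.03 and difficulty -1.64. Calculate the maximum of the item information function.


For 2PL, max info at theta = b = -1.64
I_max = a^2 / 4 = 2.03^2 / 4
= 4.1209 / 4
I_max = 1.0302

1.0302


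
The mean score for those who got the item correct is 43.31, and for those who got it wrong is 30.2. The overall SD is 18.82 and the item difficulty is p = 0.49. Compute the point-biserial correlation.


q = 1 - p = 0.51
rpb = ((M1 - M0) / SD) * sqrt(p * q)
rpb = ((43.31 - 30.2) / 18.82) * sqrt(0.49 * 0.51)
rpb = 0.3482

0.3482


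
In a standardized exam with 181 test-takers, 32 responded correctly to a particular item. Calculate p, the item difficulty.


Item difficulty p = number correct / total examinees
p = 32 / 181
p = 0.1768

0.1768


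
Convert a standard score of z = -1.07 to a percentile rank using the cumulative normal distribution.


CDF(z) = 0.5 * (1 + erf(z/sqrt(2)))
erf(-0.7566) = -0.7154
CDF = 0.1423
Percentile rank = 0.1423 * 100 = 14.23

14.23


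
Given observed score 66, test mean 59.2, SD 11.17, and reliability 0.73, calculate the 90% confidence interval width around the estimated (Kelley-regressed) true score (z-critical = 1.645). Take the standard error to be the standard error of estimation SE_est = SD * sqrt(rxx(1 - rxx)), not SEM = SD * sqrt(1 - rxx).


True score estimate = 0.73*66 + 0.27*59.2 = 64.164
SE_est = SD * sqrt(rxx * (1 - rxx)) = 11.17 * sqrt(0.73 * 0.27) = 11.17 * sqrt(0.1971) = 4.959027
CI = T_est +/- z * SE_est, so width = 2 * z * SE_est = 2 * 1.645 * 4.959027
Width = 16.3152

16.3152


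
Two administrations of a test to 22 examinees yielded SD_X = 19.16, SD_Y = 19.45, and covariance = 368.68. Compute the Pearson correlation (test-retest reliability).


r = cov(X,Y) / (SD_X * SD_Y)
r = 368.68 / (19.16 * 19.45)
r = 368.68 / 372.662
r = 0.9893

0.9893


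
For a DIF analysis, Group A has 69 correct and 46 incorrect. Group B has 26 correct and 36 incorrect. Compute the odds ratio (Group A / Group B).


Odds_A = 69/46 = 1.5
Odds_B = 26/36 = 0.7222
OR = Odds_A / Odds_B = 1.5 / 0.7222
Exactly, OR = (69 * 36) / (46 * 26) = 2484 / 1196
OR = 2.0769

2.0769


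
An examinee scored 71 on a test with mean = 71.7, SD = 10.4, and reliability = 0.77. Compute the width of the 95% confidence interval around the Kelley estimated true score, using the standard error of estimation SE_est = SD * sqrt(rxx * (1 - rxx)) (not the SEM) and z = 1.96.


True score estimate = 0.77*71 + 0.23*71.7 = 71.161
SE_est = SD * sqrt(rxx * (1 - rxx)) = 10.4 * sqrt(0.77 * 0.23) = 10.4 * sqrt(0.1771) = 4.376658
CI = T_est +/- z * SE_est, so width = 2 * z * SE_est = 2 * 1.96 * 4.376658
Width = 17.1565

17.1565


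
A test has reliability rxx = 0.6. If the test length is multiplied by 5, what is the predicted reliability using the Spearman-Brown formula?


r_new = (n * rxx) / (1 + (n-1) * rxx)
r_new = (5 * 0.6) / (1 + 4 * 0.6)
r_new = 3.0 / 3.4
r_new = 0.8824

0.8824


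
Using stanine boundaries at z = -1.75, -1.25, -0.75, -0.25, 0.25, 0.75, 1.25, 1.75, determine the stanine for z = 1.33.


Stanine boundaries: [-1.75, -1.25, -0.75, -0.25, 0.25, 0.75, 1.25, 1.75]
z = 1.33
Check each boundary:
  z >= -1.75 -> could be stanine 2
  z >= -1.25 -> could be stanine 3
  z >= -0.75 -> could be stanine 4
  z >= -0.25 -> could be stanine 5
  z >= 0.25 -> could be stanine 6
  z >= 0.75 -> could be stanine 7
  z >= 1.25 -> could be stanine 8
  z < 1.75
Highest qualifying boundary gives stanine = 8

8


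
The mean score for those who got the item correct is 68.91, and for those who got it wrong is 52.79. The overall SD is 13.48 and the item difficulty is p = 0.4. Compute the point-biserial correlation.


q = 1 - p = 0.6
rpb = ((M1 - M0) / SD) * sqrt(p * q)
rpb = ((68.91 - 52.79) / 13.48) * sqrt(0.4 * 0.6)
rpb = 0.5858

0.5858


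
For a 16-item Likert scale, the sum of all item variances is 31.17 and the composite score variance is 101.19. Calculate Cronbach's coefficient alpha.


alpha = (k/(k-1)) * (1 - sum(si^2)/s_total^2)
= (16/15) * (1 - 31.17/101.19)
alpha = 0.7381

0.7381


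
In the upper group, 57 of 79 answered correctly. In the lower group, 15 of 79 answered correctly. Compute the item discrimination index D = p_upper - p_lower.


p_upper = 57/79 = 0.7215
p_lower = 15/79 = 0.1899
D = 0.7215 - 0.1899 = 0.5316

0.5316


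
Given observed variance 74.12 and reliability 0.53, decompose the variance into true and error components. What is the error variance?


var_true = rxx * var_obs = 0.53 * 74.12 = 39.2836
var_error = var_obs - var_true
var_error = 74.12 - 39.2836
var_error = 34.8364

34.8364


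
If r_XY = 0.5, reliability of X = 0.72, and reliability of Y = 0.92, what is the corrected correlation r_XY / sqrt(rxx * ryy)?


r_corrected = rxy / sqrt(rxx * ryy)
= 0.5 / sqrt(0.72 * 0.92)
= 0.5 / sqrt(0.6624)
= 0.5 / 0.81388
r_corrected = 0.6143

0.6143


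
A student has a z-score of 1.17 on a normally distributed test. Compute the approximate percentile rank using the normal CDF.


CDF(z) = 0.5 * (1 + erf(z/sqrt(2)))
erf(0.8273) = 0.758
CDF = 0.879
Percentile rank = 0.879 * 100 = 87.9

87.9


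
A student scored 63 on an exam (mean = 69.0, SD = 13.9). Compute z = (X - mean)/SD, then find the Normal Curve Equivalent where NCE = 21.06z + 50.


z = (X - mean) / SD = (63 - 69.0) / 13.9
z = -6.0 / 13.9
z = -0.4317
NCE = NCE = 21.06z + 50
Carry z at full precision (z = -6.0 / 13.9) into the conversion:
NCE = 21.06 * (-6.0 / 13.9) + 50 = -126.36 / 13.9 + 50
NCE = -9.0906 + 50
NCE = 40.9094

40.9094


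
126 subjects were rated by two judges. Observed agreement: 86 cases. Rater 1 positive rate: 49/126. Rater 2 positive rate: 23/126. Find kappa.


P_o = 86/126 = 0.68254
P_e = (49*23 + 77*103) / 15876 = 0.570547
kappa = (P_o - P_e) / (1 - P_e)
kappa = (0.68254 - 0.570547) / (1 - 0.570547)
kappa = 0.2608

0.2608


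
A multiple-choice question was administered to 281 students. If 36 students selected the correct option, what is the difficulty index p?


Item difficulty p = number correct / total examinees
p = 36 / 281
p = 0.1281

0.1281


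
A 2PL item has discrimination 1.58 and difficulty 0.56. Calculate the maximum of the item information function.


For 2PL, max info at theta = b = 0.56
I_max = a^2 / 4 = 1.58^2 / 4
= 2.4964 / 4
I_max = 0.6241

0.6241


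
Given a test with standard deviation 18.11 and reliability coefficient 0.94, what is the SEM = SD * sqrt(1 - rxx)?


SEM = SD * sqrt(1 - rxx)
SEM = 18.11 * sqrt(1 - 0.94)
SEM = 18.11 * sqrt(0.06) = 18.11 * 0.244949
SEM = 4.436

4.436


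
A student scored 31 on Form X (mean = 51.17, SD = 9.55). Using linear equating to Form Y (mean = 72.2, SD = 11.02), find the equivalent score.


slope = SD_Y / SD_X = 11.02 / 9.55 ~ 1.1539
intercept = mean_Y - slope * mean_X = 72.2 - (11.02 / 9.55) * 51.17 ~ 13.1536
Y = slope * X + intercept. To avoid rounding drift from the rounded slope/intercept, evaluate the equivalent form Y = mean_Y + SD_Y * (X - mean_X) / SD_X at full precision:
Y = 72.2 + 11.02 * (31 - 51.17) / 9.55
Y = 72.2 - 11.02 * 20.17 / 9.55
Y = 72.2 - 222.2734 / 9.55
Y = 72.2 - 23.2747
Y = 48.9253

48.9253


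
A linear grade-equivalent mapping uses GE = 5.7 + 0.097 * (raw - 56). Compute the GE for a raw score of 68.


raw - median = 68 - 56 = 12
slope * diff = 0.097 * 12 = 1.164
GE = 5.7 + 1.164
GE = 6.864

6.864


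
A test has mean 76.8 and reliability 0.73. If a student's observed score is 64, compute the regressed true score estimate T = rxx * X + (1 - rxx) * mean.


T_est = rxx * X + (1 - rxx) * mean
T_est = 0.73 * 64 + 0.27 * 76.8
T_est = 46.72 + 20.736
T_est = 67.456

67.456


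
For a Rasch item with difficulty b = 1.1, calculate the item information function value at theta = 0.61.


P = 1/(1+exp(-(0.61-1.1))) = 0.3799
I = P*(1-P) = 0.3799 * 0.6201
I = 0.2356

0.2356


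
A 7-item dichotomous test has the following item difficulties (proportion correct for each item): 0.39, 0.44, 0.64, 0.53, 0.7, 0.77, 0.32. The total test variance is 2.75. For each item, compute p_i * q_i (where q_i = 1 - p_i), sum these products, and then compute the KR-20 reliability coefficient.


For each item, compute p_i * q_i:
  Item 1: 0.39 * 0.61 = 0.2379
  Item 2: 0.44 * 0.56 = 0.2464
  Item 3: 0.64 * 0.36 = 0.2304
  Item 4: 0.53 * 0.47 = 0.2491
  Item 5: 0.7 * 0.3 = 0.21
  Item 6: 0.77 * 0.23 = 0.1771
  Item 7: 0.32 * 0.68 = 0.2176
Sum(p_i * q_i) = 0.2379 + 0.2464 + 0.2304 + 0.2491 + 0.21 + 0.1771 + 0.2176 = 1.5685
KR-20 = (k/(k-1)) * (1 - Sum(p_i*q_i) / Var_total)
= (7/6) * (1 - 1.5685/2.75)
= 1.1667 * 0.4296
KR-20 = 0.5012

0.5012


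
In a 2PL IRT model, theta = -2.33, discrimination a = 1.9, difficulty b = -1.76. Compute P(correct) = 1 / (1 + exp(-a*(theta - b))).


a*(theta - b) = 1.9 * (-2.33 - -1.76) = -1.083
exp(--1.083) = 2.9535
P = 1 / (1 + 2.9535)
P = 0.2529

0.2529


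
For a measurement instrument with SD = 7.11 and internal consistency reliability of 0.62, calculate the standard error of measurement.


SEM = SD * sqrt(1 - rxx)
SEM = 7.11 * sqrt(1 - 0.62)
SEM = 7.11 * sqrt(0.38) = 7.11 * 0.616441
SEM = 4.3829

4.3829


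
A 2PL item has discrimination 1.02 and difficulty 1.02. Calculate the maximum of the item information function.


For 2PL, max info at theta = b = 1.02
I_max = a^2 / 4 = 1.02^2 / 4
= 1.0404 / 4
I_max = 0.2601

0.2601
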